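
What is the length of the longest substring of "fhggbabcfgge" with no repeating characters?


Input: "fhggbabcfgge"
Sliding window (track last position of each char):
  Position 0 ('f'): window [0,0] length 1 -- new best
  Position 1 ('h'): window [0,1] length 2 -- new best
  Position 2 ('g'): window [0,2] length 3 -- new best
  Position 3 ('g'): repeat (last at 2), move window start to 3
  Position 3 ('g'): window [3,3] length 1
  Position 4 ('b'): window [3,4] length 2
  Position 5 ('a'): window [3,5] length 3
  Position 6 ('b'): repeat (last at 4), move window start to 5
  Position 6 ('b'): window [5,6] length 2
  Position 7 ('c'): window [5,7] length 3
  Position 8 ('f'): window [5,8] length 4 -- new best
  Position 9 ('g'): window [5,9] length 5 -- new best
  Position 10 ('g'): repeat (last at 9), move window start to 10
  Position 10 ('g'): window [10,10] length 1
  Position 11 ('e'): window [10,11] length 2
Longest substring with no repeats: "abcfg" with length 5

5


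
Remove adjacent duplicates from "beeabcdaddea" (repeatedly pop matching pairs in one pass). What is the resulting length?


Input: beeabcdaddea
Stack-based adjacent duplicate removal:
  Read 'b': push. Stack: b
  Read 'e': push. Stack: be
  Read 'e': matches stack top 'e' => pop. Stack: b
  Read 'a': push. Stack: ba
  Read 'b': push. Stack: bab
  Read 'c': push. Stack: babc
  Read 'd': push. Stack: babcd
  Read 'a': push. Stack: babcda
  Read 'd': push. Stack: babcdad
  Read 'd': matches stack top 'd' => pop. Stack: babcda
  Read 'e': push. Stack: babcdae
  Read 'a': push. Stack: babcdaea
Final stack: "babcdaea" (length 8)

8


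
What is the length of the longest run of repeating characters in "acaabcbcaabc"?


Input: "acaabcbcaabc"
Scanning for longest run:
  Position 1 ('c'): new char, reset run to 1
  Position 2 ('a'): new char, reset run to 1
  Position 3 ('a'): continues run of 'a', length=2
  Position 4 ('b'): new char, reset run to 1
  Position 5 ('c'): new char, reset run to 1
  Position 6 ('b'): new char, reset run to 1
  Position 7 ('c'): new char, reset run to 1
  Position 8 ('a'): new char, reset run to 1
  Position 9 ('a'): continues run of 'a', length=2
  Position 10 ('b'): new char, reset run to 1
  Position 11 ('c'): new char, reset run to 1
Longest run: 'a' with length 2

2


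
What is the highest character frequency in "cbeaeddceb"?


Input: cbeaeddceb
Character counts:
  'a': 1
  'b': 2
  'c': 2
  'd': 2
  'e': 3
Maximum frequency: 3

3


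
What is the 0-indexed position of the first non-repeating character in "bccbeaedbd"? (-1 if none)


Input: bccbeaedbd
Character frequencies:
  'a': 1
  'b': 3
  'c': 2
  'd': 2
  'e': 2
Scanning left to right for freq == 1:
  Position 0 ('b'): freq=3, skip
  Position 1 ('c'): freq=2, skip
  Position 2 ('c'): freq=2, skip
  Position 3 ('b'): freq=3, skip
  Position 4 ('e'): freq=2, skip
  Position 5 ('a'): unique! => answer = 5

5


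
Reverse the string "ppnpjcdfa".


Input: ppnpjcdfa
Reading characters right to left:
  Position 8: 'a'
  Position 7: 'f'
  Position 6: 'd'
  Position 5: 'c'
  Position 4: 'j'
  Position 3: 'p'
  Position 2: 'n'
  Position 1: 'p'
  Position 0: 'p'
Reversed: afdcjpnpp

afdcjpnpp


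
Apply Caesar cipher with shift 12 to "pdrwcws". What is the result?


Caesar cipher: shift "pdrwcws" by 12
  'p' (pos 15) + 12 = pos 1 = 'b'
  'd' (pos 3) + 12 = pos 15 = 'p'
  'r' (pos 17) + 12 = pos 3 = 'd'
  'w' (pos 22) + 12 = pos 8 = 'i'
  'c' (pos 2) + 12 = pos 14 = 'o'
  'w' (pos 22) + 12 = pos 8 = 'i'
  's' (pos 18) + 12 = pos 4 = 'e'
Result: bpdioie

bpdioie


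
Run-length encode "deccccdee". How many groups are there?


Input: deccccdee
Scanning for consecutive runs:
  Group 1: 'd' x 1 (positions 0-0)
  Group 2: 'e' x 1 (positions 1-1)
  Group 3: 'c' x 4 (positions 2-5)
  Group 4: 'd' x 1 (positions 6-6)
  Group 5: 'e' x 2 (positions 7-8)
Total groups: 5

5


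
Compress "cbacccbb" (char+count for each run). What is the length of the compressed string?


Input: cbacccbb
Runs:
  'c' x 1 => "c1"
  'b' x 1 => "b1"
  'a' x 1 => "a1"
  'c' x 3 => "c3"
  'b' x 2 => "b2"
Compressed: "c1b1a1c3b2"
Compressed length: 10

10


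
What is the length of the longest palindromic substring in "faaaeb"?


Input: "faaaeb"
Checking substrings for palindromes:
  [1:4] "aaa" (len 3) => palindrome
  [1:3] "aa" (len 2) => palindrome
  [2:4] "aa" (len 2) => palindrome
Longest palindromic substring: "aaa" with length 3

3


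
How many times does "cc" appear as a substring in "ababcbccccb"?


Searching for "cc" in "ababcbccccb"
Scanning each position:
  Position 0: "ab" => no
  Position 1: "ba" => no
  Position 2: "ab" => no
  Position 3: "bc" => no
  Position 4: "cb" => no
  Position 5: "bc" => no
  Position 6: "cc" => MATCH
  Position 7: "cc" => MATCH
  Position 8: "cc" => MATCH
  Position 9: "cb" => no
Total occurrences: 3

3


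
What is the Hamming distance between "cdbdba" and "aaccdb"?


Comparing "cdbdba" and "aaccdb" position by position:
  Position 0: 'c' vs 'a' => differ
  Position 1: 'd' vs 'a' => differ
  Position 2: 'b' vs 'c' => differ
  Position 3: 'd' vs 'c' => differ
  Position 4: 'b' vs 'd' => differ
  Position 5: 'a' vs 'b' => differ
Total differences (Hamming distance): 6

6


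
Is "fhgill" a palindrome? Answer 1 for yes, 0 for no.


Input: fhgill
Reversed: llighf
  Compare pos 0 ('f') with pos 5 ('l'): MISMATCH
  Compare pos 1 ('h') with pos 4 ('l'): MISMATCH
  Compare pos 2 ('g') with pos 3 ('i'): MISMATCH
Result: not a palindrome

0


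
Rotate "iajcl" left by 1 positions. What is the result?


Input: "iajcl", rotate left by 1
First 1 characters: "i"
Remaining characters: "ajcl"
Concatenate remaining + first: "ajcl" + "i" = "ajcli"

ajcli


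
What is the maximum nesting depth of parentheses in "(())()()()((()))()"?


Input: "(())()()()((()))()"
Tracking depth:
  Position 0 '(': depth becomes 1
  Position 1 '(': depth becomes 2
  Position 2 ')': depth becomes 1
  Position 3 ')': depth becomes 0
  Position 4 '(': depth becomes 1
  Position 5 ')': depth becomes 0
  Position 6 '(': depth becomes 1
  Position 7 ')': depth becomes 0
  Position 8 '(': depth becomes 1
  Position 9 ')': depth becomes 0
  Position 10 '(': depth becomes 1
  Position 11 '(': depth becomes 2
  Position 12 '(': depth becomes 3
  Position 13 ')': depth becomes 2
  Position 14 ')': depth becomes 1
  Position 15 ')': depth becomes 0
  Position 16 '(': depth becomes 1
  Position 17 ')': depth becomes 0
Maximum depth reached: 3

3


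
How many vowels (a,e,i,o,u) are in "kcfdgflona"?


Input: kcfdgflona
Checking each character:
  'k' at position 0: consonant
  'c' at position 1: consonant
  'f' at position 2: consonant
  'd' at position 3: consonant
  'g' at position 4: consonant
  'f' at position 5: consonant
  'l' at position 6: consonant
  'o' at position 7: vowel (running total: 1)
  'n' at position 8: consonant
  'a' at position 9: vowel (running total: 2)
Total vowels: 2

2


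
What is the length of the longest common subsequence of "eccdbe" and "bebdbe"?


LCS of "eccdbe" and "bebdbe"
DP table:
           b    e    b    d    b    e
      0    0    0    0    0    0    0
  e   0    0    1    1    1    1    1
  c   0    0    1    1    1    1    1
  c   0    0    1    1    1    1    1
  d   0    0    1    1    2    2    2
  b   0    1    1    2    2    3    3
  e   0    1    2    2    2    3    4
LCS length = dp[6][6] = 4

4


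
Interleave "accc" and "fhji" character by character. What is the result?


Interleaving "accc" and "fhji":
  Position 0: 'a' from first, 'f' from second => "af"
  Position 1: 'c' from first, 'h' from second => "ch"
  Position 2: 'c' from first, 'j' from second => "cj"
  Position 3: 'c' from first, 'i' from second => "ci"
Result: afchcjci

afchcjci


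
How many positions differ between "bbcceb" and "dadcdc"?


Comparing "bbcceb" and "dadcdc" position by position:
  Position 0: 'b' vs 'd' => DIFFER
  Position 1: 'b' vs 'a' => DIFFER
  Position 2: 'c' vs 'd' => DIFFER
  Position 3: 'c' vs 'c' => same
  Position 4: 'e' vs 'd' => DIFFER
  Position 5: 'b' vs 'c' => DIFFER
Positions that differ: 5

5


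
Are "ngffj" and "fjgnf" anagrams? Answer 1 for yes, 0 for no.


Strings: "ngffj", "fjgnf"
Sorted first:  ffgjn
Sorted second: ffgjn
Sorted forms match => anagrams

1


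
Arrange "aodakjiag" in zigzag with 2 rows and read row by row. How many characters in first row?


Zigzag "aodakjiag" into 2 rows:
Placing characters:
  'a' => row 0
  'o' => row 1
  'd' => row 0
  'a' => row 1
  'k' => row 0
  'j' => row 1
  'i' => row 0
  'a' => row 1
  'g' => row 0
Rows:
  Row 0: "adkig"
  Row 1: "oaja"
First row length: 5

5


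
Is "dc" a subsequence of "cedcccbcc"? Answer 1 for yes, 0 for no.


Check if "dc" is a subsequence of "cedcccbcc"
Greedy scan:
  Position 0 ('c'): no match needed
  Position 1 ('e'): no match needed
  Position 2 ('d'): matches sub[0] = 'd'
  Position 3 ('c'): matches sub[1] = 'c'
  Position 4 ('c'): no match needed
  Position 5 ('c'): no match needed
  Position 6 ('b'): no match needed
  Position 7 ('c'): no match needed
  Position 8 ('c'): no match needed
All 2 characters matched => is a subsequence

1


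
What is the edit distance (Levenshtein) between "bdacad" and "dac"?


Computing edit distance: "bdacad" -> "dac"
DP table:
           d    a    c
      0    1    2    3
  b   1    1    2    3
  d   2    1    2    3
  a   3    2    1    2
  c   4    3    2    1
  a   5    4    3    2
  d   6    5    4    3
Edit distance = dp[6][3] = 3

3


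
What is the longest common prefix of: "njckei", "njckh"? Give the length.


Words: njckei, njckh
  Position 0: all 'n' => match
  Position 1: all 'j' => match
  Position 2: all 'c' => match
  Position 3: all 'k' => match
  Position 4: ('e', 'h') => mismatch, stop
LCP = "njck" (length 4)

4


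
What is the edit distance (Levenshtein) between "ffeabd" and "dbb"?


Computing edit distance: "ffeabd" -> "dbb"
DP table:
           d    b    b
      0    1    2    3
  f   1    1    2    3
  f   2    2    2    3
  e   3    3    3    3
  a   4    4    4    4
  b   5    5    4    4
  d   6    5    5    5
Edit distance = dp[6][3] = 5

5


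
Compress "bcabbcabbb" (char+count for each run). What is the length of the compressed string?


Input: bcabbcabbb
Runs:
  'b' x 1 => "b1"
  'c' x 1 => "c1"
  'a' x 1 => "a1"
  'b' x 2 => "b2"
  'c' x 1 => "c1"
  'a' x 1 => "a1"
  'b' x 3 => "b3"
Compressed: "b1c1a1b2c1a1b3"
Compressed length: 14

14


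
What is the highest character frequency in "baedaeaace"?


Input: baedaeaace
Character counts:
  'a': 4
  'b': 1
  'c': 1
  'd': 1
  'e': 3
Maximum frequency: 4

4


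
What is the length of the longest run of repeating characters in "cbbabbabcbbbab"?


Input: "cbbabbabcbbbab"
Scanning for longest run:
  Position 1 ('b'): new char, reset run to 1
  Position 2 ('b'): continues run of 'b', length=2
  Position 3 ('a'): new char, reset run to 1
  Position 4 ('b'): new char, reset run to 1
  Position 5 ('b'): continues run of 'b', length=2
  Position 6 ('a'): new char, reset run to 1
  Position 7 ('b'): new char, reset run to 1
  Position 8 ('c'): new char, reset run to 1
  Position 9 ('b'): new char, reset run to 1
  Position 10 ('b'): continues run of 'b', length=2
  Position 11 ('b'): continues run of 'b', length=3
  Position 12 ('a'): new char, reset run to 1
  Position 13 ('b'): new char, reset run to 1
Longest run: 'b' with length 3

3


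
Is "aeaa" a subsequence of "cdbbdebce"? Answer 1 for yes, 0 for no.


Check if "aeaa" is a subsequence of "cdbbdebce"
Greedy scan:
  Position 0 ('c'): no match needed
  Position 1 ('d'): no match needed
  Position 2 ('b'): no match needed
  Position 3 ('b'): no match needed
  Position 4 ('d'): no match needed
  Position 5 ('e'): no match needed
  Position 6 ('b'): no match needed
  Position 7 ('c'): no match needed
  Position 8 ('e'): no match needed
Only matched 0/4 characters => not a subsequence

0


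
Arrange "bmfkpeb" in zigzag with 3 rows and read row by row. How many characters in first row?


Zigzag "bmfkpeb" into 3 rows:
Placing characters:
  'b' => row 0
  'm' => row 1
  'f' => row 2
  'k' => row 1
  'p' => row 0
  'e' => row 1
  'b' => row 2
Rows:
  Row 0: "bp"
  Row 1: "mke"
  Row 2: "fb"
First row length: 2

2


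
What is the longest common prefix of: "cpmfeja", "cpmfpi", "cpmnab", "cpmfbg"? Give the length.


Words: cpmfeja, cpmfpi, cpmnab, cpmfbg
  Position 0: all 'c' => match
  Position 1: all 'p' => match
  Position 2: all 'm' => match
  Position 3: ('f', 'f', 'n', 'f') => mismatch, stop
LCP = "cpm" (length 3)

3


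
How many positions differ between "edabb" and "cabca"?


Comparing "edabb" and "cabca" position by position:
  Position 0: 'e' vs 'c' => DIFFER
  Position 1: 'd' vs 'a' => DIFFER
  Position 2: 'a' vs 'b' => DIFFER
  Position 3: 'b' vs 'c' => DIFFER
  Position 4: 'b' vs 'a' => DIFFER
Positions that differ: 5

5


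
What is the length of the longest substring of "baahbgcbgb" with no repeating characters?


Input: "baahbgcbgb"
Sliding window (track last position of each char):
  Position 0 ('b'): window [0,0] length 1 -- new best
  Position 1 ('a'): window [0,1] length 2 -- new best
  Position 2 ('a'): repeat (last at 1), move window start to 2
  Position 2 ('a'): window [2,2] length 1
  Position 3 ('h'): window [2,3] length 2
  Position 4 ('b'): window [2,4] length 3 -- new best
  Position 5 ('g'): window [2,5] length 4 -- new best
  Position 6 ('c'): window [2,6] length 5 -- new best
  Position 7 ('b'): repeat (last at 4), move window start to 5
  Position 7 ('b'): window [5,7] length 3
  Position 8 ('g'): repeat (last at 5), move window start to 6
  Position 8 ('g'): window [6,8] length 3
  Position 9 ('b'): repeat (last at 7), move window start to 8
  Position 9 ('b'): window [8,9] length 2
Longest substring with no repeats: "ahbgc" with length 5

5


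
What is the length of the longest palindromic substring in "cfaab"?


Input: "cfaab"
Checking substrings for palindromes:
  [2:4] "aa" (len 2) => palindrome
Longest palindromic substring: "aa" with length 2

2


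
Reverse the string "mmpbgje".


Input: mmpbgje
Reading characters right to left:
  Position 6: 'e'
  Position 5: 'j'
  Position 4: 'g'
  Position 3: 'b'
  Position 2: 'p'
  Position 1: 'm'
  Position 0: 'm'
Reversed: ejgbpmm

ejgbpmm


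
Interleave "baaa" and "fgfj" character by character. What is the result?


Interleaving "baaa" and "fgfj":
  Position 0: 'b' from first, 'f' from second => "bf"
  Position 1: 'a' from first, 'g' from second => "ag"
  Position 2: 'a' from first, 'f' from second => "af"
  Position 3: 'a' from first, 'j' from second => "aj"
Result: bfagafaj

bfagafaj


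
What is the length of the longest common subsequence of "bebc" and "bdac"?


LCS of "bebc" and "bdac"
DP table:
           b    d    a    c
      0    0    0    0    0
  b   0    1    1    1    1
  e   0    1    1    1    1
  b   0    1    1    1    1
  c   0    1    1    1    2
LCS length = dp[4][4] = 2

2


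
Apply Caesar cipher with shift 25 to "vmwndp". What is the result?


Caesar cipher: shift "vmwndp" by 25
  'v' (pos 21) + 25 = pos 20 = 'u'
  'm' (pos 12) + 25 = pos 11 = 'l'
  'w' (pos 22) + 25 = pos 21 = 'v'
  'n' (pos 13) + 25 = pos 12 = 'm'
  'd' (pos 3) + 25 = pos 2 = 'c'
  'p' (pos 15) + 25 = pos 14 = 'o'
Result: ulvmco

ulvmco


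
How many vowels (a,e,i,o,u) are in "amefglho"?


Input: amefglho
Checking each character:
  'a' at position 0: vowel (running total: 1)
  'm' at position 1: consonant
  'e' at position 2: vowel (running total: 2)
  'f' at position 3: consonant
  'g' at position 4: consonant
  'l' at position 5: consonant
  'h' at position 6: consonant
  'o' at position 7: vowel (running total: 3)
Total vowels: 3

3


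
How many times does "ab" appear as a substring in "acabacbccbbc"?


Searching for "ab" in "acabacbccbbc"
Scanning each position:
  Position 0: "ac" => no
  Position 1: "ca" => no
  Position 2: "ab" => MATCH
  Position 3: "ba" => no
  Position 4: "ac" => no
  Position 5: "cb" => no
  Position 6: "bc" => no
  Position 7: "cc" => no
  Position 8: "cb" => no
  Position 9: "bb" => no
  Position 10: "bc" => no
Total occurrences: 1

1


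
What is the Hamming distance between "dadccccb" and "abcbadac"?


Comparing "dadccccb" and "abcbadac" position by position:
  Position 0: 'd' vs 'a' => differ
  Position 1: 'a' vs 'b' => differ
  Position 2: 'd' vs 'c' => differ
  Position 3: 'c' vs 'b' => differ
  Position 4: 'c' vs 'a' => differ
  Position 5: 'c' vs 'd' => differ
  Position 6: 'c' vs 'a' => differ
  Position 7: 'b' vs 'c' => differ
Total differences (Hamming distance): 8

8


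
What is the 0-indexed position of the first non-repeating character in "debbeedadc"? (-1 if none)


Input: debbeedadc
Character frequencies:
  'a': 1
  'b': 2
  'c': 1
  'd': 3
  'e': 3
Scanning left to right for freq == 1:
  Position 0 ('d'): freq=3, skip
  Position 1 ('e'): freq=3, skip
  Position 2 ('b'): freq=2, skip
  Position 3 ('b'): freq=2, skip
  Position 4 ('e'): freq=3, skip
  Position 5 ('e'): freq=3, skip
  Position 6 ('d'): freq=3, skip
  Position 7 ('a'): unique! => answer = 7

7


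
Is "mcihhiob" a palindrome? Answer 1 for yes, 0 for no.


Input: mcihhiob
Reversed: boihhicm
  Compare pos 0 ('m') with pos 7 ('b'): MISMATCH
  Compare pos 1 ('c') with pos 6 ('o'): MISMATCH
  Compare pos 2 ('i') with pos 5 ('i'): match
  Compare pos 3 ('h') with pos 4 ('h'): match
Result: not a palindrome

0


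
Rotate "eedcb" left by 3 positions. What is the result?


Input: "eedcb", rotate left by 3
First 3 characters: "eed"
Remaining characters: "cb"
Concatenate remaining + first: "cb" + "eed" = "cbeed"

cbeed


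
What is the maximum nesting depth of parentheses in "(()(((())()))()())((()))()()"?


Input: "(()(((())()))()())((()))()()"
Tracking depth:
  Position 0 '(': depth becomes 1
  Position 1 '(': depth becomes 2
  Position 2 ')': depth becomes 1
  Position 3 '(': depth becomes 2
  Position 4 '(': depth becomes 3
  Position 5 '(': depth becomes 4
  Position 6 '(': depth becomes 5
  Position 7 ')': depth becomes 4
  Position 8 ')': depth becomes 3
  Position 9 '(': depth becomes 4
  Position 10 ')': depth becomes 3
  Position 11 ')': depth becomes 2
  Position 12 ')': depth becomes 1
  Position 13 '(': depth becomes 2
  Position 14 ')': depth becomes 1
  Position 15 '(': depth becomes 2
  Position 16 ')': depth becomes 1
  Position 17 ')': depth becomes 0
  Position 18 '(': depth becomes 1
  Position 19 '(': depth becomes 2
  Position 20 '(': depth becomes 3
  Position 21 ')': depth becomes 2
  Position 22 ')': depth becomes 1
  Position 23 ')': depth becomes 0
  Position 24 '(': depth becomes 1
  Position 25 ')': depth becomes 0
  Position 26 '(': depth becomes 1
  Position 27 ')': depth becomes 0
Maximum depth reached: 5

5


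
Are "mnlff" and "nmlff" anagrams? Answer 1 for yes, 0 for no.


Strings: "mnlff", "nmlff"
Sorted first:  fflmn
Sorted second: fflmn
Sorted forms match => anagrams

1


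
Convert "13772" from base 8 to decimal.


Input: "13772" in base 8
Positional expansion:
  Digit '1' (value 1) x 8^4 = 4096
  Digit '3' (value 3) x 8^3 = 1536
  Digit '7' (value 7) x 8^2 = 448
  Digit '7' (value 7) x 8^1 = 56
  Digit '2' (value 2) x 8^0 = 2
Sum = 6138

6138


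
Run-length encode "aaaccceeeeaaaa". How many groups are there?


Input: aaaccceeeeaaaa
Scanning for consecutive runs:
  Group 1: 'a' x 3 (positions 0-2)
  Group 2: 'c' x 3 (positions 3-5)
  Group 3: 'e' x 4 (positions 6-9)
  Group 4: 'a' x 4 (positions 10-13)
Total groups: 4

4


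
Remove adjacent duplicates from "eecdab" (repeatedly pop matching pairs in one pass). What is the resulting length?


Input: eecdab
Stack-based adjacent duplicate removal:
  Read 'e': push. Stack: e
  Read 'e': matches stack top 'e' => pop. Stack: (empty)
  Read 'c': push. Stack: c
  Read 'd': push. Stack: cd
  Read 'a': push. Stack: cda
  Read 'b': push. Stack: cdab
Final stack: "cdab" (length 4)

4


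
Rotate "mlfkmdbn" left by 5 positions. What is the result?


Input: "mlfkmdbn", rotate left by 5
First 5 characters: "mlfkm"
Remaining characters: "dbn"
Concatenate remaining + first: "dbn" + "mlfkm" = "dbnmlfkm"

dbnmlfkm


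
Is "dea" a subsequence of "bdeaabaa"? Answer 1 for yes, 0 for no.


Check if "dea" is a subsequence of "bdeaabaa"
Greedy scan:
  Position 0 ('b'): no match needed
  Position 1 ('d'): matches sub[0] = 'd'
  Position 2 ('e'): matches sub[1] = 'e'
  Position 3 ('a'): matches sub[2] = 'a'
  Position 4 ('a'): no match needed
  Position 5 ('b'): no match needed
  Position 6 ('a'): no match needed
  Position 7 ('a'): no match needed
All 3 characters matched => is a subsequence

1


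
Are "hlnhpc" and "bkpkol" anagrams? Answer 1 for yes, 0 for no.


Strings: "hlnhpc", "bkpkol"
Sorted first:  chhlnp
Sorted second: bkklop
Differ at position 0: 'c' vs 'b' => not anagrams

0


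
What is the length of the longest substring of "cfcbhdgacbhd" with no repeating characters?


Input: "cfcbhdgacbhd"
Sliding window (track last position of each char):
  Position 0 ('c'): window [0,0] length 1 -- new best
  Position 1 ('f'): window [0,1] length 2 -- new best
  Position 2 ('c'): repeat (last at 0), move window start to 1
  Position 2 ('c'): window [1,2] length 2
  Position 3 ('b'): window [1,3] length 3 -- new best
  Position 4 ('h'): window [1,4] length 4 -- new best
  Position 5 ('d'): window [1,5] length 5 -- new best
  Position 6 ('g'): window [1,6] length 6 -- new best
  Position 7 ('a'): window [1,7] length 7 -- new best
  Position 8 ('c'): repeat (last at 2), move window start to 3
  Position 8 ('c'): window [3,8] length 6
  Position 9 ('b'): repeat (last at 3), move window start to 4
  Position 9 ('b'): window [4,9] length 6
  Position 10 ('h'): repeat (last at 4), move window start to 5
  Position 10 ('h'): window [5,10] length 6
  Position 11 ('d'): repeat (last at 5), move window start to 6
  Position 11 ('d'): window [6,11] length 6
Longest substring with no repeats: "fcbhdga" with length 7

7


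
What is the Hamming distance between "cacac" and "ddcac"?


Comparing "cacac" and "ddcac" position by position:
  Position 0: 'c' vs 'd' => differ
  Position 1: 'a' vs 'd' => differ
  Position 2: 'c' vs 'c' => same
  Position 3: 'a' vs 'a' => same
  Position 4: 'c' vs 'c' => same
Total differences (Hamming distance): 2

2


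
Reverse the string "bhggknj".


Input: bhggknj
Reading characters right to left:
  Position 6: 'j'
  Position 5: 'n'
  Position 4: 'k'
  Position 3: 'g'
  Position 2: 'g'
  Position 1: 'h'
  Position 0: 'b'
Reversed: jnkgghb

jnkgghb


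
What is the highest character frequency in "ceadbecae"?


Input: ceadbecae
Character counts:
  'a': 2
  'b': 1
  'c': 2
  'd': 1
  'e': 3
Maximum frequency: 3

3


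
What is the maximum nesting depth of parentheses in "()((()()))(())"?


Input: "()((()()))(())"
Tracking depth:
  Position 0 '(': depth becomes 1
  Position 1 ')': depth becomes 0
  Position 2 '(': depth becomes 1
  Position 3 '(': depth becomes 2
  Position 4 '(': depth becomes 3
  Position 5 ')': depth becomes 2
  Position 6 '(': depth becomes 3
  Position 7 ')': depth becomes 2
  Position 8 ')': depth becomes 1
  Position 9 ')': depth becomes 0
  Position 10 '(': depth becomes 1
  Position 11 '(': depth becomes 2
  Position 12 ')': depth becomes 1
  Position 13 ')': depth becomes 0
Maximum depth reached: 3

3


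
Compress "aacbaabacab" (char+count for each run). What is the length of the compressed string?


Input: aacbaabacab
Runs:
  'a' x 2 => "a2"
  'c' x 1 => "c1"
  'b' x 1 => "b1"
  'a' x 2 => "a2"
  'b' x 1 => "b1"
  'a' x 1 => "a1"
  'c' x 1 => "c1"
  'a' x 1 => "a1"
  'b' x 1 => "b1"
Compressed: "a2c1b1a2b1a1c1a1b1"
Compressed length: 18

18


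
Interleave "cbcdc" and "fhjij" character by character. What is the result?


Interleaving "cbcdc" and "fhjij":
  Position 0: 'c' from first, 'f' from second => "cf"
  Position 1: 'b' from first, 'h' from second => "bh"
  Position 2: 'c' from first, 'j' from second => "cj"
  Position 3: 'd' from first, 'i' from second => "di"
  Position 4: 'c' from first, 'j' from second => "cj"
Result: cfbhcjdicj

cfbhcjdicj


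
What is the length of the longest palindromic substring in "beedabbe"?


Input: "beedabbe"
Checking substrings for palindromes:
  [1:3] "ee" (len 2) => palindrome
  [5:7] "bb" (len 2) => palindrome
Longest palindromic substring: "ee" with length 2

2


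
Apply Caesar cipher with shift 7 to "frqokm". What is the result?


Caesar cipher: shift "frqokm" by 7
  'f' (pos 5) + 7 = pos 12 = 'm'
  'r' (pos 17) + 7 = pos 24 = 'y'
  'q' (pos 16) + 7 = pos 23 = 'x'
  'o' (pos 14) + 7 = pos 21 = 'v'
  'k' (pos 10) + 7 = pos 17 = 'r'
  'm' (pos 12) + 7 = pos 19 = 't'
Result: myxvrt

myxvrt


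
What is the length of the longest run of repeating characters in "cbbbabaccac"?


Input: "cbbbabaccac"
Scanning for longest run:
  Position 1 ('b'): new char, reset run to 1
  Position 2 ('b'): continues run of 'b', length=2
  Position 3 ('b'): continues run of 'b', length=3
  Position 4 ('a'): new char, reset run to 1
  Position 5 ('b'): new char, reset run to 1
  Position 6 ('a'): new char, reset run to 1
  Position 7 ('c'): new char, reset run to 1
  Position 8 ('c'): continues run of 'c', length=2
  Position 9 ('a'): new char, reset run to 1
  Position 10 ('c'): new char, reset run to 1
Longest run: 'b' with length 3

3


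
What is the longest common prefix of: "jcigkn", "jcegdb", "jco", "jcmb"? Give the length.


Words: jcigkn, jcegdb, jco, jcmb
  Position 0: all 'j' => match
  Position 1: all 'c' => match
  Position 2: ('i', 'e', 'o', 'm') => mismatch, stop
LCP = "jc" (length 2)

2


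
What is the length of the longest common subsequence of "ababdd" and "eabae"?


LCS of "ababdd" and "eabae"
DP table:
           e    a    b    a    e
      0    0    0    0    0    0
  a   0    0    1    1    1    1
  b   0    0    1    2    2    2
  a   0    0    1    2    3    3
  b   0    0    1    2    3    3
  d   0    0    1    2    3    3
  d   0    0    1    2    3    3
LCS length = dp[6][5] = 3

3


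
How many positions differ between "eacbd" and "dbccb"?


Comparing "eacbd" and "dbccb" position by position:
  Position 0: 'e' vs 'd' => DIFFER
  Position 1: 'a' vs 'b' => DIFFER
  Position 2: 'c' vs 'c' => same
  Position 3: 'b' vs 'c' => DIFFER
  Position 4: 'd' vs 'b' => DIFFER
Positions that differ: 4

4


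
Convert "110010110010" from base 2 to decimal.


Input: "110010110010" in base 2
Positional expansion:
  Digit '1' (value 1) x 2^11 = 2048
  Digit '1' (value 1) x 2^10 = 1024
  Digit '0' (value 0) x 2^9 = 0
  Digit '0' (value 0) x 2^8 = 0
  Digit '1' (value 1) x 2^7 = 128
  Digit '0' (value 0) x 2^6 = 0
  Digit '1' (value 1) x 2^5 = 32
  Digit '1' (value 1) x 2^4 = 16
  Digit '0' (value 0) x 2^3 = 0
  Digit '0' (value 0) x 2^2 = 0
  Digit '1' (value 1) x 2^1 = 2
  Digit '0' (value 0) x 2^0 = 0
Sum = 3250

3250


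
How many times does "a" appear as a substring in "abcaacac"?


Searching for "a" in "abcaacac"
Scanning each position:
  Position 0: "a" => MATCH
  Position 1: "b" => no
  Position 2: "c" => no
  Position 3: "a" => MATCH
  Position 4: "a" => MATCH
  Position 5: "c" => no
  Position 6: "a" => MATCH
  Position 7: "c" => no
Total occurrences: 4

4


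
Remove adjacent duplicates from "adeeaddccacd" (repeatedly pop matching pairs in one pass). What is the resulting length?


Input: adeeaddccacd
Stack-based adjacent duplicate removal:
  Read 'a': push. Stack: a
  Read 'd': push. Stack: ad
  Read 'e': push. Stack: ade
  Read 'e': matches stack top 'e' => pop. Stack: ad
  Read 'a': push. Stack: ada
  Read 'd': push. Stack: adad
  Read 'd': matches stack top 'd' => pop. Stack: ada
  Read 'c': push. Stack: adac
  Read 'c': matches stack top 'c' => pop. Stack: ada
  Read 'a': matches stack top 'a' => pop. Stack: ad
  Read 'c': push. Stack: adc
  Read 'd': push. Stack: adcd
Final stack: "adcd" (length 4)

4


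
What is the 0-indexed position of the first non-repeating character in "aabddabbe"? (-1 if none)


Input: aabddabbe
Character frequencies:
  'a': 3
  'b': 3
  'd': 2
  'e': 1
Scanning left to right for freq == 1:
  Position 0 ('a'): freq=3, skip
  Position 1 ('a'): freq=3, skip
  Position 2 ('b'): freq=3, skip
  Position 3 ('d'): freq=2, skip
  Position 4 ('d'): freq=2, skip
  Position 5 ('a'): freq=3, skip
  Position 6 ('b'): freq=3, skip
  Position 7 ('b'): freq=3, skip
  Position 8 ('e'): unique! => answer = 8

8


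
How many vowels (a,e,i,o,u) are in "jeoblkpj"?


Input: jeoblkpj
Checking each character:
  'j' at position 0: consonant
  'e' at position 1: vowel (running total: 1)
  'o' at position 2: vowel (running total: 2)
  'b' at position 3: consonant
  'l' at position 4: consonant
  'k' at position 5: consonant
  'p' at position 6: consonant
  'j' at position 7: consonant
Total vowels: 2

2


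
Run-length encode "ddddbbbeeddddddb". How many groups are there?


Input: ddddbbbeeddddddb
Scanning for consecutive runs:
  Group 1: 'd' x 4 (positions 0-3)
  Group 2: 'b' x 3 (positions 4-6)
  Group 3: 'e' x 2 (positions 7-8)
  Group 4: 'd' x 6 (positions 9-14)
  Group 5: 'b' x 1 (positions 15-15)
Total groups: 5

5


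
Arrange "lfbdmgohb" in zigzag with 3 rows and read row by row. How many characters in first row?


Zigzag "lfbdmgohb" into 3 rows:
Placing characters:
  'l' => row 0
  'f' => row 1
  'b' => row 2
  'd' => row 1
  'm' => row 0
  'g' => row 1
  'o' => row 2
  'h' => row 1
  'b' => row 0
Rows:
  Row 0: "lmb"
  Row 1: "fdgh"
  Row 2: "bo"
First row length: 3

3


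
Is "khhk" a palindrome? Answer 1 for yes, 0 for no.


Input: khhk
Reversed: khhk
  Compare pos 0 ('k') with pos 3 ('k'): match
  Compare pos 1 ('h') with pos 2 ('h'): match
Result: palindrome

1


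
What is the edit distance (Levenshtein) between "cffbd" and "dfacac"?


Computing edit distance: "cffbd" -> "dfacac"
DP table:
           d    f    a    c    a    c
      0    1    2    3    4    5    6
  c   1    1    2    3    3    4    5
  f   2    2    1    2    3    4    5
  f   3    3    2    2    3    4    5
  b   4    4    3    3    3    4    5
  d   5    4    4    4    4    4    5
Edit distance = dp[5][6] = 5

5


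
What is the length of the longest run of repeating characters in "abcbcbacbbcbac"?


Input: "abcbcbacbbcbac"
Scanning for longest run:
  Position 1 ('b'): new char, reset run to 1
  Position 2 ('c'): new char, reset run to 1
  Position 3 ('b'): new char, reset run to 1
  Position 4 ('c'): new char, reset run to 1
  Position 5 ('b'): new char, reset run to 1
  Position 6 ('a'): new char, reset run to 1
  Position 7 ('c'): new char, reset run to 1
  Position 8 ('b'): new char, reset run to 1
  Position 9 ('b'): continues run of 'b', length=2
  Position 10 ('c'): new char, reset run to 1
  Position 11 ('b'): new char, reset run to 1
  Position 12 ('a'): new char, reset run to 1
  Position 13 ('c'): new char, reset run to 1
Longest run: 'b' with length 2

2


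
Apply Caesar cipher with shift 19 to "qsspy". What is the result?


Caesar cipher: shift "qsspy" by 19
  'q' (pos 16) + 19 = pos 9 = 'j'
  's' (pos 18) + 19 = pos 11 = 'l'
  's' (pos 18) + 19 = pos 11 = 'l'
  'p' (pos 15) + 19 = pos 8 = 'i'
  'y' (pos 24) + 19 = pos 17 = 'r'
Result: jllir

jllir


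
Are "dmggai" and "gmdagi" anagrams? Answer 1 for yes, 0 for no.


Strings: "dmggai", "gmdagi"
Sorted first:  adggim
Sorted second: adggim
Sorted forms match => anagrams

1


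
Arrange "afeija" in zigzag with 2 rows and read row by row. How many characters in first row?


Zigzag "afeija" into 2 rows:
Placing characters:
  'a' => row 0
  'f' => row 1
  'e' => row 0
  'i' => row 1
  'j' => row 0
  'a' => row 1
Rows:
  Row 0: "aej"
  Row 1: "fia"
First row length: 3

3


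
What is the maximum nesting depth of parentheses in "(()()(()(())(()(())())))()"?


Input: "(()()(()(())(()(())())))()"
Tracking depth:
  Position 0 '(': depth becomes 1
  Position 1 '(': depth becomes 2
  Position 2 ')': depth becomes 1
  Position 3 '(': depth becomes 2
  Position 4 ')': depth becomes 1
  Position 5 '(': depth becomes 2
  Position 6 '(': depth becomes 3
  Position 7 ')': depth becomes 2
  Position 8 '(': depth becomes 3
  Position 9 '(': depth becomes 4
  Position 10 ')': depth becomes 3
  Position 11 ')': depth becomes 2
  Position 12 '(': depth becomes 3
  Position 13 '(': depth becomes 4
  Position 14 ')': depth becomes 3
  Position 15 '(': depth becomes 4
  Position 16 '(': depth becomes 5
  Position 17 ')': depth becomes 4
  Position 18 ')': depth becomes 3
  Position 19 '(': depth becomes 4
  Position 20 ')': depth becomes 3
  Position 21 ')': depth becomes 2
  Position 22 ')': depth becomes 1
  Position 23 ')': depth becomes 0
  Position 24 '(': depth becomes 1
  Position 25 ')': depth becomes 0
Maximum depth reached: 5

5


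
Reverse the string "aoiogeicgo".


Input: aoiogeicgo
Reading characters right to left:
  Position 9: 'o'
  Position 8: 'g'
  Position 7: 'c'
  Position 6: 'i'
  Position 5: 'e'
  Position 4: 'g'
  Position 3: 'o'
  Position 2: 'i'
  Position 1: 'o'
  Position 0: 'a'
Reversed: ogciegoioa

ogciegoioa


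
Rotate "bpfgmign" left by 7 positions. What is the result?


Input: "bpfgmign", rotate left by 7
First 7 characters: "bpfgmig"
Remaining characters: "n"
Concatenate remaining + first: "n" + "bpfgmig" = "nbpfgmig"

nbpfgmig


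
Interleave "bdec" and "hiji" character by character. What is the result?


Interleaving "bdec" and "hiji":
  Position 0: 'b' from first, 'h' from second => "bh"
  Position 1: 'd' from first, 'i' from second => "di"
  Position 2: 'e' from first, 'j' from second => "ej"
  Position 3: 'c' from first, 'i' from second => "ci"
Result: bhdiejci

bhdiejci


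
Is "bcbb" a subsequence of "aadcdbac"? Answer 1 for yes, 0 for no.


Check if "bcbb" is a subsequence of "aadcdbac"
Greedy scan:
  Position 0 ('a'): no match needed
  Position 1 ('a'): no match needed
  Position 2 ('d'): no match needed
  Position 3 ('c'): no match needed
  Position 4 ('d'): no match needed
  Position 5 ('b'): matches sub[0] = 'b'
  Position 6 ('a'): no match needed
  Position 7 ('c'): matches sub[1] = 'c'
Only matched 2/4 characters => not a subsequence

0


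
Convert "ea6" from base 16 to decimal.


Input: "ea6" in base 16
Positional expansion:
  Digit 'e' (value 14) x 16^2 = 3584
  Digit 'a' (value 10) x 16^1 = 160
  Digit '6' (value 6) x 16^0 = 6
Sum = 3750

3750


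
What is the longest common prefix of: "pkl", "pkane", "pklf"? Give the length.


Words: pkl, pkane, pklf
  Position 0: all 'p' => match
  Position 1: all 'k' => match
  Position 2: ('l', 'a', 'l') => mismatch, stop
LCP = "pk" (length 2)

2


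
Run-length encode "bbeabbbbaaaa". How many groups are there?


Input: bbeabbbbaaaa
Scanning for consecutive runs:
  Group 1: 'b' x 2 (positions 0-1)
  Group 2: 'e' x 1 (positions 2-2)
  Group 3: 'a' x 1 (positions 3-3)
  Group 4: 'b' x 4 (positions 4-7)
  Group 5: 'a' x 4 (positions 8-11)
Total groups: 5

5


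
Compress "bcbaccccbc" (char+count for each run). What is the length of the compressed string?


Input: bcbaccccbc
Runs:
  'b' x 1 => "b1"
  'c' x 1 => "c1"
  'b' x 1 => "b1"
  'a' x 1 => "a1"
  'c' x 4 => "c4"
  'b' x 1 => "b1"
  'c' x 1 => "c1"
Compressed: "b1c1b1a1c4b1c1"
Compressed length: 14

14


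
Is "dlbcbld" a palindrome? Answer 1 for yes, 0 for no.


Input: dlbcbld
Reversed: dlbcbld
  Compare pos 0 ('d') with pos 6 ('d'): match
  Compare pos 1 ('l') with pos 5 ('l'): match
  Compare pos 2 ('b') with pos 4 ('b'): match
Result: palindrome

1


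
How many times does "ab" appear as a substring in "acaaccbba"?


Searching for "ab" in "acaaccbba"
Scanning each position:
  Position 0: "ac" => no
  Position 1: "ca" => no
  Position 2: "aa" => no
  Position 3: "ac" => no
  Position 4: "cc" => no
  Position 5: "cb" => no
  Position 6: "bb" => no
  Position 7: "ba" => no
Total occurrences: 0

0


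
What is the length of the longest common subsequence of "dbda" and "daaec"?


LCS of "dbda" and "daaec"
DP table:
           d    a    a    e    c
      0    0    0    0    0    0
  d   0    1    1    1    1    1
  b   0    1    1    1    1    1
  d   0    1    1    1    1    1
  a   0    1    2    2    2    2
LCS length = dp[4][5] = 2

2


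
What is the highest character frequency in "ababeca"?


Input: ababeca
Character counts:
  'a': 3
  'b': 2
  'c': 1
  'e': 1
Maximum frequency: 3

3


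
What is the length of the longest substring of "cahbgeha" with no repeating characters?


Input: "cahbgeha"
Sliding window (track last position of each char):
  Position 0 ('c'): window [0,0] length 1 -- new best
  Position 1 ('a'): window [0,1] length 2 -- new best
  Position 2 ('h'): window [0,2] length 3 -- new best
  Position 3 ('b'): window [0,3] length 4 -- new best
  Position 4 ('g'): window [0,4] length 5 -- new best
  Position 5 ('e'): window [0,5] length 6 -- new best
  Position 6 ('h'): repeat (last at 2), move window start to 3
  Position 6 ('h'): window [3,6] length 4
  Position 7 ('a'): window [3,7] length 5
Longest substring with no repeats: "cahbge" with length 6

6


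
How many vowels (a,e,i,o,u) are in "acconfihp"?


Input: acconfihp
Checking each character:
  'a' at position 0: vowel (running total: 1)
  'c' at position 1: consonant
  'c' at position 2: consonant
  'o' at position 3: vowel (running total: 2)
  'n' at position 4: consonant
  'f' at position 5: consonant
  'i' at position 6: vowel (running total: 3)
  'h' at position 7: consonant
  'p' at position 8: consonant
Total vowels: 3

3


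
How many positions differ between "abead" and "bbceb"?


Comparing "abead" and "bbceb" position by position:
  Position 0: 'a' vs 'b' => DIFFER
  Position 1: 'b' vs 'b' => same
  Position 2: 'e' vs 'c' => DIFFER
  Position 3: 'a' vs 'e' => DIFFER
  Position 4: 'd' vs 'b' => DIFFER
Positions that differ: 4

4


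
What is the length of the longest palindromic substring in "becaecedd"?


Input: "becaecedd"
Checking substrings for palindromes:
  [4:7] "ece" (len 3) => palindrome
  [7:9] "dd" (len 2) => palindrome
Longest palindromic substring: "ece" with length 3

3


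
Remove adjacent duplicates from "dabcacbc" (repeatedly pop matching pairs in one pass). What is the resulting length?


Input: dabcacbc
Stack-based adjacent duplicate removal:
  Read 'd': push. Stack: d
  Read 'a': push. Stack: da
  Read 'b': push. Stack: dab
  Read 'c': push. Stack: dabc
  Read 'a': push. Stack: dabca
  Read 'c': push. Stack: dabcac
  Read 'b': push. Stack: dabcacb
  Read 'c': push. Stack: dabcacbc
Final stack: "dabcacbc" (length 8)

8


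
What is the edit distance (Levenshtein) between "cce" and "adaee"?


Computing edit distance: "cce" -> "adaee"
DP table:
           a    d    a    e    e
      0    1    2    3    4    5
  c   1    1    2    3    4    5
  c   2    2    2    3    4    5
  e   3    3    3    3    3    4
Edit distance = dp[3][5] = 4

4


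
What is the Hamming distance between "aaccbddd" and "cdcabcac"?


Comparing "aaccbddd" and "cdcabcac" position by position:
  Position 0: 'a' vs 'c' => differ
  Position 1: 'a' vs 'd' => differ
  Position 2: 'c' vs 'c' => same
  Position 3: 'c' vs 'a' => differ
  Position 4: 'b' vs 'b' => same
  Position 5: 'd' vs 'c' => differ
  Position 6: 'd' vs 'a' => differ
  Position 7: 'd' vs 'c' => differ
Total differences (Hamming distance): 6

6


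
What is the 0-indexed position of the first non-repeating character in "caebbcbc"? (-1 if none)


Input: caebbcbc
Character frequencies:
  'a': 1
  'b': 3
  'c': 3
  'e': 1
Scanning left to right for freq == 1:
  Position 0 ('c'): freq=3, skip
  Position 1 ('a'): unique! => answer = 1

1


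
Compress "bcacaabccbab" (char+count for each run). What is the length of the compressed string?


Input: bcacaabccbab
Runs:
  'b' x 1 => "b1"
  'c' x 1 => "c1"
  'a' x 1 => "a1"
  'c' x 1 => "c1"
  'a' x 2 => "a2"
  'b' x 1 => "b1"
  'c' x 2 => "c2"
  'b' x 1 => "b1"
  'a' x 1 => "a1"
  'b' x 1 => "b1"
Compressed: "b1c1a1c1a2b1c2b1a1b1"
Compressed length: 20

20
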